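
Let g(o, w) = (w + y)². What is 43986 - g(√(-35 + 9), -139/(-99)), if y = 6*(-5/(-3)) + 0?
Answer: 429832145/9801 ≈ 43856.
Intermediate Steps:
y = 10 (y = 6*(-5*(-⅓)) + 0 = 6*(5/3) + 0 = 10 + 0 = 10)
g(o, w) = (10 + w)² (g(o, w) = (w + 10)² = (10 + w)²)
43986 - g(√(-35 + 9), -139/(-99)) = 43986 - (10 - 139/(-99))² = 43986 - (10 - 139*(-1/99))² = 43986 - (10 + 139/99)² = 43986 - (1129/99)² = 43986 - 1*1274641/9801 = 43986 - 1274641/9801 = 429832145/9801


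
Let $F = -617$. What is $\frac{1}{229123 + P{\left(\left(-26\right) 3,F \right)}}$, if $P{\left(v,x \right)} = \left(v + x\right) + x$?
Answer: $\frac{1}{227811} \approx 4.3896 \cdot 10^{-6}$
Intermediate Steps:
$P{\left(v,x \right)} = v + 2 x$
$\frac{1}{229123 + P{\left(\left(-26\right) 3,F \right)}} = \frac{1}{229123 + \left(\left(-26\right) 3 + 2 \left(-617\right)\right)} = \frac{1}{229123 - 1312} = \frac{1}{227811}$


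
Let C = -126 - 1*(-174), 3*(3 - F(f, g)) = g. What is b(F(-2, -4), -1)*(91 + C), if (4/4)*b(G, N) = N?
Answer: -139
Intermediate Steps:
F(f, g) = 3 - g/3
b(G, N) = N
C = 48 (C = -126 + 174 = 48)
b(F(-2, -4), -1)*(91 + C) = -(91 + 48) = -1*139 = -139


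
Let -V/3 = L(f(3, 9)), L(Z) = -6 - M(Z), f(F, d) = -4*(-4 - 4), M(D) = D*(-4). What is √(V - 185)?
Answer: I*√551 ≈ 23.473*I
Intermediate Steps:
M(D) = -4*D
f(F, d) = 32 (f(F, d) = -4*(-8) = 32)
L(Z) = -6 + 4*Z (L(Z) = -6 - (-4)*Z = -6 + 4*Z)
V = -366 (V = -3*(-6 + 4*32) = -3*(-6 + 128) = -3*122 = -366)
√(V - 185) = √(-366 - 185) = √(-551) = I*√551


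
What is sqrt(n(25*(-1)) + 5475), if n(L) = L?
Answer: 5*sqrt(218) ≈ 73.824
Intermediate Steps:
sqrt(n(25*(-1)) + 5475) = sqrt(25*(-1) + 5475) = sqrt(-25 + 5475) = sqrt(5450) = 5*sqrt(218)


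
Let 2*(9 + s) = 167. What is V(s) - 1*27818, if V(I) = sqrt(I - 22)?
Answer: -27818 + sqrt(210)/2 ≈ -27811.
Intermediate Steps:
s = 149/2 (s = -9 + (1/2)*167 = -9 + 167/2 = 149/2 ≈ 74.500)
V(I) = sqrt(-22 + I)
V(s) - 1*27818 = sqrt(-22 + 149/2) - 1*27818 = sqrt(105/2) - 27818 = sqrt(210)/2 - 27818 = -27818 + sqrt(210)/2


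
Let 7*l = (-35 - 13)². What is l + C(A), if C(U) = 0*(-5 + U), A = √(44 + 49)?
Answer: 2304/7 ≈ 329.14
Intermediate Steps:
l = 2304/7 (l = (-35 - 13)²/7 = (⅐)*(-48)² = (⅐)*2304 = 2304/7 ≈ 329.14)
A = √93 ≈ 9.6436
C(U) = 0
l + C(A) = 2304/7 + 0 = 2304/7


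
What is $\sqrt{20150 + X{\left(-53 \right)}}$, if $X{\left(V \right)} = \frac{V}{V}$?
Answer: $3 \sqrt{2239} \approx 141.95$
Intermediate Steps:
$X{\left(V \right)} = 1$
$\sqrt{20150 + X{\left(-53 \right)}} = \sqrt{20150 + 1} = \sqrt{20151} = 3 \sqrt{2239}$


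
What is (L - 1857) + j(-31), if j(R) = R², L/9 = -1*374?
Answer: -4262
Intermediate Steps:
L = -3366 (L = 9*(-1*374) = 9*(-374) = -3366)
(L - 1857) + j(-31) = (-3366 - 1857) + (-31)² = -5223 + 961 = -4262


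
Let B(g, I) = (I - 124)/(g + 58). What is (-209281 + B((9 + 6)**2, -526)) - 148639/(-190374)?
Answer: -11275271767865/53875842 ≈ -2.0928e+5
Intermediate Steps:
B(g, I) = (-124 + I)/(58 + g)
(-209281 + B((9 + 6)**2, -526)) - 148639/(-190374) = (-209281 + (-124 - 526)/(58 + (9 + 6)**2)) - 148639/(-190374) = (-209281 - 650/(58 + 15**2)) - 148639*(-1/190374) = (-209281 - 650/(58 + 225)) + 148639/190374 = (-209281 - 650/283) + 148639/190374 = -59227173/283 + 148639/190374 = -11275271767865/53875842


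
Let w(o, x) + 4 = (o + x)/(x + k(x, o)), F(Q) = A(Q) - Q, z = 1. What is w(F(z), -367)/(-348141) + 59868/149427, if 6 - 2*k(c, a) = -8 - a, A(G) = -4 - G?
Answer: 840665631953/2098207163349 ≈ 0.40066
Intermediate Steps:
k(c, a) = 7 + a/2 (k(c, a) = 3 - (-8 - a)/2 = 3 + (4 + a/2) = 7 + a/2)
F(Q) = -4 - 2*Q (F(Q) = (-4 - Q) - Q = -4 - 2*Q)
w(o, x) = -4 + (o + x)/(7 + x + o/2) (w(o, x) = -4 + (o + x)/(x + (7 + o/2)) = -4 + (o + x)/(7 + x + o/2))
w(F(z), -367)/(-348141) + 59868/149427 = (2*(-28 - (-4 - 2*1) - 3*(-367))/(14 + (-4 - 2*1) + 2*(-367)))/(-348141) + 59868/149427 = (2*(-28 - (-4 - 2) + 1101)/(14 + (-4 - 2) - 734))*(-1/348141) + 59868*(1/149427) = (2*(-28 - 1*(-6) + 1101)/(14 - 6 - 734))*(-1/348141) + 6652/16603 = (2*(-28 + 6 + 1101)/(-726))*(-1/348141) + 6652/16603 = (2*(-1/726)*1079)*(-1/348141) + 6652/16603 = -1079/363*(-1/348141) + 6652/16603 = 1079/126375183 + 6652/16603 = 840665631953/2098207163349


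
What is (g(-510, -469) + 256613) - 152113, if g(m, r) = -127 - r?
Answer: 104842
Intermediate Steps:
(g(-510, -469) + 256613) - 152113 = ((-127 - 1*(-469)) + 256613) - 152113 = ((-127 + 469) + 256613) - 152113 = (342 + 256613) - 152113 = 256955 - 152113 = 104842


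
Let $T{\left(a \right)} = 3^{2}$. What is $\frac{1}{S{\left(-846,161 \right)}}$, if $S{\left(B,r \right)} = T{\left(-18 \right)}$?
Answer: $\frac{1}{9} \approx 0.11111$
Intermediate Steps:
$T{\left(a \right)} = 9$
$S{\left(B,r \right)} = 9$
$\frac{1}{S{\left(-846,161 \right)}} = \frac{1}{9}$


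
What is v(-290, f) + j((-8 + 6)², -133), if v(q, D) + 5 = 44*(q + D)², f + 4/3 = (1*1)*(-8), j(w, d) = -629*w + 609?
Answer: 35464568/9 ≈ 3.9405e+6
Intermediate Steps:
j(w, d) = 609 - 629*w
f = -28/3 (f = -4/3 + (1*1)*(-8) = -4/3 + 1*(-8) = -4/3 - 8 = -28/3 ≈ -9.3333)
v(q, D) = -5 + 44*(D + q)² (v(q, D) = -5 + 44*(q + D)² = -5 + 44*(D + q)²)
v(-290, f) + j((-8 + 6)², -133) = (-5 + 44*(-28/3 - 290)²) + (609 - 629*(-8 + 6)²) = (-5 + 44*(-898/3)²) + (609 - 629*(-2)²) = (-5 + 44*(806404/9)) + (609 - 629*4) = (-5 + 35481776/9) + (609 - 2516) = 35481731/9 - 1907 = 35464568/9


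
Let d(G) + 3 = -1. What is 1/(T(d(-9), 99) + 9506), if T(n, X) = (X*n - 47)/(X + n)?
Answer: 95/902627 ≈ 0.00010525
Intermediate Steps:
d(G) = -4 (d(G) = -3 - 1 = -4)
T(n, X) = (-47 + X*n)/(X + n)
1/(T(d(-9), 99) + 9506) = 1/((-47 + 99*(-4))/(99 - 4) + 9506) = 1/((-47 - 396)/95 + 9506) = 1/((1/95)*(-443) + 9506) = 1/(-443/95 + 9506) = 1/(902627/95) = 95/902627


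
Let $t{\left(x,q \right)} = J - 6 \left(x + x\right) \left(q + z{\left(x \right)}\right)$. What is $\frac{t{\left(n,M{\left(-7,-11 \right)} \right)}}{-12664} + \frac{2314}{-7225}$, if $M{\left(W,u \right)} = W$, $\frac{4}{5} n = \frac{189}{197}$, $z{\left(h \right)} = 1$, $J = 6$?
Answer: $- \frac{738052864}{2253123475} \approx -0.32757$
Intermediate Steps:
$n = \frac{945}{788}$ ($n = \frac{5 \cdot \frac{189}{197}}{4} = \frac{5 \cdot 189 \cdot \frac{1}{197}}{4} = \frac{5}{4} \cdot \frac{189}{197} = \frac{945}{788} \approx 1.1992$)
$t{\left(x,q \right)} = 6 - 12 x \left(1 + q\right)$ ($t{\left(x,q \right)} = 6 - 6 \left(x + x\right) \left(q + 1\right) = 6 - 6 \cdot 2 x \left(1 + q\right) = 6 - 12 x \left(1 + q\right)$)
$\frac{t{\left(n,M{\left(-7,-11 \right)} \right)}}{-12664} + \frac{2314}{-7225} = \frac{6 - \frac{2835}{197} - \left(-84\right) \frac{945}{788}}{-12664} + \frac{2314}{-7225} = \left(6 - \frac{2835}{197} + \frac{19845}{197}\right) \left(- \frac{1}{12664}\right) + 2314 \left(- \frac{1}{7225}\right) = \frac{18192}{197} \left(- \frac{1}{12664}\right) - \frac{2314}{7225} = - \frac{2274}{311851} - \frac{2314}{7225} = - \frac{738052864}{2253123475}$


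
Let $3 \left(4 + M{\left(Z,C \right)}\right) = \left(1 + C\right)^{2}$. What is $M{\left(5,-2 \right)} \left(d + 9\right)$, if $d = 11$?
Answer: $- \frac{220}{3} \approx -73.333$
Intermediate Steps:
$M{\left(Z,C \right)} = -4 + \frac{\left(1 + C\right)^{2}}{3}$
$M{\left(5,-2 \right)} \left(d + 9\right) = \left(-4 + \frac{\left(1 - 2\right)^{2}}{3}\right) \left(11 + 9\right) = \left(-4 + \frac{\left(-1\right)^{2}}{3}\right) 20 = \left(-4 + \frac{1}{3} \cdot 1\right) 20 = \left(-4 + \frac{1}{3}\right) 20 = \left(- \frac{11}{3}\right) 20 = - \frac{220}{3}$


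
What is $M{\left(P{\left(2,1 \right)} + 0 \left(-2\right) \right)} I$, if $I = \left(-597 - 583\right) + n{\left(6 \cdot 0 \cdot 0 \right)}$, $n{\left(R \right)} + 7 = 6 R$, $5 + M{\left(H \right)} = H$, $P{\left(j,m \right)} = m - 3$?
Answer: $8309$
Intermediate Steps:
$P{\left(j,m \right)} = -3 + m$
$M{\left(H \right)} = -5 + H$
$n{\left(R \right)} = -7 + 6 R$
$I = -1187$ ($I = \left(-597 - 583\right) - \left(7 - 6 \cdot 6 \cdot 0 \cdot 0\right) = -1180 - \left(7 - 6 \cdot 0 \cdot 0\right) = -1180 + \left(-7 + 6 \cdot 0\right) = -1180 + \left(-7 + 0\right) = -1180 - 7 = -1187$)
$M{\left(P{\left(2,1 \right)} + 0 \left(-2\right) \right)} I = \left(-5 + \left(\left(-3 + 1\right) + 0 \left(-2\right)\right)\right) \left(-1187\right) = \left(-5 + \left(-2 + 0\right)\right) \left(-1187\right) = \left(-5 - 2\right) \left(-1187\right) = \left(-7\right) \left(-1187\right) = 8309$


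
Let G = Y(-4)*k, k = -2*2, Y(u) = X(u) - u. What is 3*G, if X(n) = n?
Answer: 0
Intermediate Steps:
Y(u) = 0 (Y(u) = u - u = 0)
k = -4
G = 0 (G = 0*(-4) = 0)
3*G = 3*0 = 0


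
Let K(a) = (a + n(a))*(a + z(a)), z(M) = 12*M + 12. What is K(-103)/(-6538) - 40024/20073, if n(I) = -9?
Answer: -231786176/9374091 ≈ -24.726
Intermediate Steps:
z(M) = 12 + 12*M
K(a) = (-9 + a)*(12 + 13*a) (K(a) = (a - 9)*(a + (12 + 12*a)) = (-9 + a)*(12 + 13*a))
K(-103)/(-6538) - 40024/20073 = (-108 - 105*(-103) + 13*(-103)**2)/(-6538) - 40024/20073 = (-108 + 10815 + 13*10609)*(-1/6538) - 40024*1/20073 = (-108 + 10815 + 137917)*(-1/6538) - 40024/20073 = 148624*(-1/6538) - 40024/20073 = -10616/467 - 40024/20073 = -231786176/9374091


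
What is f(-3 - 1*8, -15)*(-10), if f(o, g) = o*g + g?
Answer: -1500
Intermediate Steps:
f(o, g) = g + g*o (f(o, g) = g*o + g = g + g*o)
f(-3 - 1*8, -15)*(-10) = -15*(1 + (-3 - 1*8))*(-10) = -15*(1 + (-3 - 8))*(-10) = -15*(1 - 11)*(-10) = -15*(-10)*(-10) = 150*(-10) = -1500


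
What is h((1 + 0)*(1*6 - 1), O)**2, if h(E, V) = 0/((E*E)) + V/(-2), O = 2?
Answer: 1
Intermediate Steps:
h(E, V) = -V/2 (h(E, V) = 0/(E**2) + V*(-1/2) = 0/E**2 - V/2 = 0 - V/2 = -V/2)
h((1 + 0)*(1*6 - 1), O)**2 = (-1/2*2)**2 = (-1)**2 = 1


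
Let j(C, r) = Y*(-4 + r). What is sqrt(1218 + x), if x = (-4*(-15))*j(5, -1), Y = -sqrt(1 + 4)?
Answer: sqrt(1218 + 300*sqrt(5)) ≈ 43.461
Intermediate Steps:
Y = -sqrt(5) ≈ -2.2361
j(C, r) = -sqrt(5)*(-4 + r) (j(C, r) = (-sqrt(5))*(-4 + r) = -sqrt(5)*(-4 + r))
x = 300*sqrt(5) (x = (-4*(-15))*(sqrt(5)*(4 - 1*(-1))) = 60*(sqrt(5)*(4 + 1)) = 60*(sqrt(5)*5) = 60*(5*sqrt(5)) = 300*sqrt(5) ≈ 670.82)
sqrt(1218 + x) = sqrt(1218 + 300*sqrt(5))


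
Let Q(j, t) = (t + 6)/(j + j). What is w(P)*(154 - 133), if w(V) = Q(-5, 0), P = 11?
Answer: -63/5 ≈ -12.600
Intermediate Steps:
Q(j, t) = (6 + t)/(2*j) (Q(j, t) = (6 + t)/((2*j)) = (6 + t)*(1/(2*j)) = (6 + t)/(2*j))
w(V) = -3/5 (w(V) = (1/2)*(6 + 0)/(-5) = (1/2)*(-1/5)*6 = -3/5)
w(P)*(154 - 133) = -3*(154 - 133)/5 = -3/5*21 = -63/5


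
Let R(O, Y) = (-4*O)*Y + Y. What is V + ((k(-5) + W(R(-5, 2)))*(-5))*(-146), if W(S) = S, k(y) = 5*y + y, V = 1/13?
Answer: 113881/13 ≈ 8760.1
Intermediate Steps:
V = 1/13 ≈ 0.076923
R(O, Y) = Y - 4*O*Y (R(O, Y) = -4*O*Y + Y = Y - 4*O*Y)
k(y) = 6*y
V + ((k(-5) + W(R(-5, 2)))*(-5))*(-146) = 1/13 + ((6*(-5) + 2*(1 - 4*(-5)))*(-5))*(-146) = 1/13 + ((-30 + 2*(1 + 20))*(-5))*(-146) = 1/13 + ((-30 + 2*21)*(-5))*(-146) = 1/13 + ((-30 + 42)*(-5))*(-146) = 1/13 + (12*(-5))*(-146) = 1/13 - 60*(-146) = 1/13 + 8760 = 113881/13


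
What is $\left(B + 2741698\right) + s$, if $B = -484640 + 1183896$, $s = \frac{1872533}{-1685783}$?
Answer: $\frac{5800699884449}{1685783} \approx 3.441 \cdot 10^{6}$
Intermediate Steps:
$s = - \frac{1872533}{1685783}$ ($s = 1872533 \left(- \frac{1}{1685783}\right) = - \frac{1872533}{1685783} \approx -1.1108$)
$B = 699256$
$\left(B + 2741698\right) + s = \left(699256 + 2741698\right) - \frac{1872533}{1685783} = 3440954 - \frac{1872533}{1685783} = \frac{5800699884449}{1685783}$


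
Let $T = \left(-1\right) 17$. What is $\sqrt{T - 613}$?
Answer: $3 i \sqrt{70} \approx 25.1 i$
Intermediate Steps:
$T = -17$
$\sqrt{T - 613} = \sqrt{-17 - 613} = \sqrt{-630} = 3 i \sqrt{70}$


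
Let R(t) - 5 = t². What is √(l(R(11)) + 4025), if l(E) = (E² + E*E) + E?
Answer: √35903 ≈ 189.48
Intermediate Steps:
R(t) = 5 + t²
l(E) = E + 2*E² (l(E) = (E² + E²) + E = 2*E² + E = E + 2*E²)
√(l(R(11)) + 4025) = √((5 + 11²)*(1 + 2*(5 + 11²)) + 4025) = √((5 + 121)*(1 + 2*(5 + 121)) + 4025) = √(126*(1 + 2*126) + 4025) = √(126*(1 + 252) + 4025) = √(126*253 + 4025) = √(31878 + 4025) = √35903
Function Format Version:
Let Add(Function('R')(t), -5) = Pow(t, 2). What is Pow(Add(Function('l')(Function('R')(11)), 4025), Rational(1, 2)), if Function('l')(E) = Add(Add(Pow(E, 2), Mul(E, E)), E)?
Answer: Pow(35903, Rational(1, 2)) ≈ 189.48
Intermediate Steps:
Function('R')(t) = Add(5, Pow(t, 2))
Function('l')(E) = Add(E, Mul(2, Pow(E, 2))) (Function('l')(E) = Add(Add(Pow(E, 2), Pow(E, 2)), E) = Add(Mul(2, Pow(E, 2)), E) = Add(E, Mul(2, Pow(E, 2))))
Pow(Add(Function('l')(Function('R')(11)), 4025), Rational(1, 2)) = Pow(Add(Mul(Add(5, Pow(11, 2)), Add(1, Mul(2, Add(5, Pow(11, 2))))), 4025), Rational(1, 2)) = Pow(Add(Mul(Add(5, 121), Add(1, Mul(2, Add(5, 121)))), 4025), Rational(1, 2)) = Pow(Add(Mul(126, Add(1, Mul(2, 126))), 4025), Rational(1, 2)) = Pow(Add(Mul(126, Add(1, 252)), 4025), Rational(1, 2)) = Pow(Add(Mul(126, 253), 4025), Rational(1, 2)) = Pow(Add(31878, 4025), Rational(1, 2)) = Pow(35903, Rational(1, 2))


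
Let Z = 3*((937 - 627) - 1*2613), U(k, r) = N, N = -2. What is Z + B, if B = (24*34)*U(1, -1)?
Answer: -8541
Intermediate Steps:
U(k, r) = -2
Z = -6909 (Z = 3*(310 - 2613) = 3*(-2303) = -6909)
B = -1632 (B = (24*34)*(-2) = 816*(-2) = -1632)
Z + B = -6909 - 1632 = -8541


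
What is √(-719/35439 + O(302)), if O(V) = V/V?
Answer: 4*√76902630/35439 ≈ 0.98980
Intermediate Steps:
O(V) = 1
√(-719/35439 + O(302)) = √(-719/35439 + 1) = √(34720/35439) = 4*√76902630/35439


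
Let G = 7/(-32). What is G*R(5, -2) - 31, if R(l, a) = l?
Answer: -1027/32 ≈ -32.094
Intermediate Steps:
G = -7/32 (G = 7*(-1/32) = -7/32 ≈ -0.21875)
G*R(5, -2) - 31 = -7/32*5 - 31 = -35/32 - 31 = -1027/32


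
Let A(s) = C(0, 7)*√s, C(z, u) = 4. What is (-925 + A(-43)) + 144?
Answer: -781 + 4*I*√43 ≈ -781.0 + 26.23*I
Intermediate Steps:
A(s) = 4*√s
(-925 + A(-43)) + 144 = (-925 + 4*√(-43)) + 144 = (-925 + 4*(I*√43)) + 144 = (-925 + 4*I*√43) + 144 = -781 + 4*I*√43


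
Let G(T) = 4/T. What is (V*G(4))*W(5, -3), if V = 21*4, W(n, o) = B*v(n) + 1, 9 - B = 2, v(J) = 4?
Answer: 2436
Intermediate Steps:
B = 7 (B = 9 - 1*2 = 9 - 2 = 7)
W(n, o) = 29 (W(n, o) = 7*4 + 1 = 28 + 1 = 29)
V = 84
(V*G(4))*W(5, -3) = (84*(4/4))*29 = (84*(4*(¼)))*29 = (84*1)*29 = 84*29 = 2436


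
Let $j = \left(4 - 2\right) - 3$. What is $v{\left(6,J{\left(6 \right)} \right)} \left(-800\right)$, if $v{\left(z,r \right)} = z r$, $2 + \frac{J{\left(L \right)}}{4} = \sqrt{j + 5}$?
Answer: $0$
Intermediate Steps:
$j = -1$ ($j = 2 - 3 = -1$)
$J{\left(L \right)} = 0$ ($J{\left(L \right)} = -8 + 4 \sqrt{-1 + 5} = -8 + 4 \sqrt{4} = -8 + 4 \cdot 2 = -8 + 8 = 0$)
$v{\left(z,r \right)} = r z$
$v{\left(6,J{\left(6 \right)} \right)} \left(-800\right) = 0 \cdot 6 \left(-800\right) = 0 \left(-800\right) = 0$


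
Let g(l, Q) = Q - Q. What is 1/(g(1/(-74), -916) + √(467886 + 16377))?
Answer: √53807/161421 ≈ 0.0014370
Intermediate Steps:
g(l, Q) = 0
1/(g(1/(-74), -916) + √(467886 + 16377)) = 1/(0 + √(467886 + 16377)) = 1/(0 + √484263) = 1/(0 + 3*√53807) = 1/(3*√53807) = √53807/161421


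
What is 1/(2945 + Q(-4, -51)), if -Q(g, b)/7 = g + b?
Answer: 1/3330 ≈ 0.00030030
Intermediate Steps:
Q(g, b) = -7*b - 7*g (Q(g, b) = -7*(g + b) = -7*(b + g) = -7*b - 7*g)
1/(2945 + Q(-4, -51)) = 1/(2945 + (-7*(-51) - 7*(-4))) = 1/(2945 + (357 + 28)) = 1/(2945 + 385) = 1/3330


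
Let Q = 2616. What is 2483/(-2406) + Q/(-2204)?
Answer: -2941657/1325706 ≈ -2.2189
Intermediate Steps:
2483/(-2406) + Q/(-2204) = 2483/(-2406) + 2616/(-2204) = 2483*(-1/2406) + 2616*(-1/2204) = -2483/2406 - 654/551 = -2941657/1325706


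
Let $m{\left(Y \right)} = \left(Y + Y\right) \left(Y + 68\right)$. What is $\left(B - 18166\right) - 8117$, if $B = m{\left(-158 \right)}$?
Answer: $2157$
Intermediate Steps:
$m{\left(Y \right)} = 2 Y \left(68 + Y\right)$
$B = 28440$ ($B = 2 \left(-158\right) \left(68 - 158\right) = 2 \left(-158\right) \left(-90\right) = 28440$)
$\left(B - 18166\right) - 8117 = \left(28440 - 18166\right) - 8117 = 10274 - 8117 = 2157$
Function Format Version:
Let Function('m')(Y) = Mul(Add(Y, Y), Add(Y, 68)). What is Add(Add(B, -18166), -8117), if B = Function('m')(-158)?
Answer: 2157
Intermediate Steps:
Function('m')(Y) = Mul(2, Y, Add(68, Y)) (Function('m')(Y) = Mul(Mul(2, Y), Add(68, Y)) = Mul(2, Y, Add(68, Y)))
B = 28440 (B = Mul(2, -158, Add(68, -158)) = Mul(2, -158, -90) = 28440)
Add(Add(B, -18166), -8117) = Add(Add(28440, -18166), -8117) = Add(10274, -8117) = 2157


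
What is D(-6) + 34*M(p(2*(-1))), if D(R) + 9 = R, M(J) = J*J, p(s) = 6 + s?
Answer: 529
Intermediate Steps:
M(J) = J²
D(R) = -9 + R
D(-6) + 34*M(p(2*(-1))) = (-9 - 6) + 34*(6 + 2*(-1))² = -15 + 34*(6 - 2)² = -15 + 34*4² = -15 + 34*16 = -15 + 544 = 529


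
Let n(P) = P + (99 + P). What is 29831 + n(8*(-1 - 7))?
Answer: 29802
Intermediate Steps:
n(P) = 99 + 2*P
29831 + n(8*(-1 - 7)) = 29831 + (99 + 2*(8*(-1 - 7))) = 29831 + (99 + 2*(8*(-8))) = 29831 + (99 + 2*(-64)) = 29831 + (99 - 128) = 29831 - 29 = 29802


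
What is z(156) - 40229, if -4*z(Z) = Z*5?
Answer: -40424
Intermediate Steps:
z(Z) = -5*Z/4 (z(Z) = -Z*5/4 = -5*Z/4)
z(156) - 40229 = -5/4*156 - 40229 = -195 - 40229 = -40424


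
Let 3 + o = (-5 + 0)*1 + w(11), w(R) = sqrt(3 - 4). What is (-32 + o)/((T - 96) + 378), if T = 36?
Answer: -20/159 + I/318 ≈ -0.12579 + 0.0031447*I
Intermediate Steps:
w(R) = I (w(R) = sqrt(-1) = I)
o = -8 + I (o = -3 + ((-5 + 0)*1 + I) = -3 + (-5*1 + I) = -3 + (-5 + I) = -8 + I ≈ -8.0 + 1.0*I)
(-32 + o)/((T - 96) + 378) = (-32 + (-8 + I))/((36 - 96) + 378) = (-40 + I)/(-60 + 378) = (-40 + I)/318 = (-40 + I)*(1/318) = -20/159 + I/318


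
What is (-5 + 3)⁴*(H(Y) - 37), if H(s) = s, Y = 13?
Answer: -384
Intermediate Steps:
(-5 + 3)⁴*(H(Y) - 37) = (-5 + 3)⁴*(13 - 37) = (-2)⁴*(-24) = 16*(-24) = -384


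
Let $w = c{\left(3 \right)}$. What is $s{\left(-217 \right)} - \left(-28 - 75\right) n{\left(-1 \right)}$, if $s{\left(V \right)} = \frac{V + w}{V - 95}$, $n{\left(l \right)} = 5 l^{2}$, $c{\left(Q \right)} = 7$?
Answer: $\frac{26815}{52} \approx 515.67$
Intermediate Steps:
$w = 7$
$s{\left(V \right)} = \frac{7 + V}{-95 + V}$ ($s{\left(V \right)} = \frac{V + 7}{V - 95} = \frac{7 + V}{V - 95} = \frac{7 + V}{-95 + V}$)
$s{\left(-217 \right)} - \left(-28 - 75\right) n{\left(-1 \right)} = \frac{7 - 217}{-95 - 217} - \left(-28 - 75\right) 5 \left(-1\right)^{2} = \frac{1}{-312} \left(-210\right) - - 103 \cdot 5 \cdot 1 = \left(- \frac{1}{312}\right) \left(-210\right) - \left(-103\right) 5 = \frac{35}{52} - -515 = \frac{35}{52} + 515 = \frac{26815}{52}$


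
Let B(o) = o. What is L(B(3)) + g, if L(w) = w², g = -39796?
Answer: -39787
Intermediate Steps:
L(B(3)) + g = 3² - 39796 = 9 - 39796 = -39787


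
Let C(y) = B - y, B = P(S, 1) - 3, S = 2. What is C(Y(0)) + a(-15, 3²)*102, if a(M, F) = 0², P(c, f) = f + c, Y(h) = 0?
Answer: 0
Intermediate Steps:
P(c, f) = c + f
B = 0 (B = (2 + 1) - 3 = 3 - 3 = 0)
C(y) = -y (C(y) = 0 - y = -y)
a(M, F) = 0
C(Y(0)) + a(-15, 3²)*102 = -1*0 + 0*102 = 0 + 0 = 0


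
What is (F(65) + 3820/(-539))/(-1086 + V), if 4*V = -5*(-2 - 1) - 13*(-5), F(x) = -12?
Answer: 5144/287287 ≈ 0.017905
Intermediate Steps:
V = 20 (V = (-5*(-2 - 1) - 13*(-5))/4 = (-5*(-3) + 65)/4 = (15 + 65)/4 = (1/4)*80 = 20)
(F(65) + 3820/(-539))/(-1086 + V) = (-12 + 3820/(-539))/(-1086 + 20) = (-12 + 3820*(-1/539))/(-1066) = (-12 - 3820/539)*(-1/1066) = -10288/539*(-1/1066) = 5144/287287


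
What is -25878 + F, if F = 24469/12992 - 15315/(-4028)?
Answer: -338486041429/13082944 ≈ -25872.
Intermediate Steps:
F = 74383403/13082944 (F = 24469*(1/12992) - 15315*(-1/4028) = 24469/12992 + 15315/4028 = 74383403/13082944 ≈ 5.6855)
-25878 + F = -25878 + 74383403/13082944 = -338486041429/13082944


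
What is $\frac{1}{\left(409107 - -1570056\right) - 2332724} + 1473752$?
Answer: $\frac{521061230871}{353561} \approx 1.4738 \cdot 10^{6}$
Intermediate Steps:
$\frac{1}{\left(409107 - -1570056\right) - 2332724} + 1473752 = \frac{1}{\left(409107 + 1570056\right) - 2332724} + 1473752 = \frac{1}{1979163 - 2332724} + 1473752 = \frac{1}{-353561} + 1473752 = - \frac{1}{353561} + 1473752 = \frac{521061230871}{353561}$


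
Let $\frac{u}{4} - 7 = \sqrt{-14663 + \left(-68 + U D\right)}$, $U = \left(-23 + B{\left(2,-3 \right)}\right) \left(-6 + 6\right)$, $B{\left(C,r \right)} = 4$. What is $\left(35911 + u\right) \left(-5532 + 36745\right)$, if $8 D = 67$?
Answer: $1121764007 + 124852 i \sqrt{14731} \approx 1.1218 \cdot 10^{9} + 1.5153 \cdot 10^{7} i$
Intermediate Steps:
$D = \frac{67}{8}$ ($D = \frac{1}{8} \cdot 67 = \frac{67}{8} \approx 8.375$)
$U = 0$ ($U = \left(-23 + 4\right) \left(-6 + 6\right) = \left(-19\right) 0 = 0$)
$u = 28 + 4 i \sqrt{14731}$ ($u = 28 + 4 \sqrt{-14663 + \left(-68 + 0 \cdot \frac{67}{8}\right)} = 28 + 4 \sqrt{-14663 + \left(-68 + 0\right)} = 28 + 4 \sqrt{-14663 - 68} = 28 + 4 \sqrt{-14731} = 28 + 4 i \sqrt{14731} \approx 28.0 + 485.49 i$)
$\left(35911 + u\right) \left(-5532 + 36745\right) = \left(35911 + \left(28 + 4 i \sqrt{14731}\right)\right) \left(-5532 + 36745\right) = \left(35939 + 4 i \sqrt{14731}\right) 31213 = 1121764007 + 124852 i \sqrt{14731}$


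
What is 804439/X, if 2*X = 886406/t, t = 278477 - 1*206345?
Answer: 58025793948/443203 ≈ 1.3092e+5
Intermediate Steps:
t = 72132 (t = 278477 - 206345 = 72132)
X = 443203/72132 (X = (886406/72132)/2 = (886406*(1/72132))/2 = (1/2)*(443203/36066) = 443203/72132 ≈ 6.1443)
804439/X = 804439/(443203/72132) = 804439*(72132/443203) = 58025793948/443203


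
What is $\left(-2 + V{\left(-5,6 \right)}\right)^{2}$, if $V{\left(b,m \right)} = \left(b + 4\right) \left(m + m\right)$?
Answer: $196$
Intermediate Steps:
$V{\left(b,m \right)} = 2 m \left(4 + b\right)$ ($V{\left(b,m \right)} = \left(4 + b\right) 2 m = 2 m \left(4 + b\right)$)
$\left(-2 + V{\left(-5,6 \right)}\right)^{2} = \left(-2 + 2 \cdot 6 \left(4 - 5\right)\right)^{2} = \left(-2 + 2 \cdot 6 \left(-1\right)\right)^{2} = \left(-2 - 12\right)^{2} = \left(-14\right)^{2} = 196$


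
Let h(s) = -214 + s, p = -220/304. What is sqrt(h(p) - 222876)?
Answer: I*sqrt(322143005)/38 ≈ 472.32*I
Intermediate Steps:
p = -55/76 (p = -220*1/304 = -55/76 ≈ -0.72368)
sqrt(h(p) - 222876) = sqrt((-214 - 55/76) - 222876) = sqrt(-16319/76 - 222876) = sqrt(-16954895/76) = I*sqrt(322143005)/38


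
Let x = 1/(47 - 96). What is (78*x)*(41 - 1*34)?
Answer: -78/7 ≈ -11.143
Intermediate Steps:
x = -1/49 (x = 1/(-49) = -1/49 ≈ -0.020408)
(78*x)*(41 - 1*34) = (78*(-1/49))*(41 - 1*34) = -78*(41 - 34)/49 = -78/49*7 = -78/7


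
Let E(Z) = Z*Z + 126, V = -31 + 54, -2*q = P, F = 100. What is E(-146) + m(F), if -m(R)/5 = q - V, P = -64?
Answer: 21397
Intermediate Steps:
q = 32 (q = -½*(-64) = 32)
V = 23
E(Z) = 126 + Z² (E(Z) = Z² + 126 = 126 + Z²)
m(R) = -45 (m(R) = -5*(32 - 1*23) = -5*(32 - 23) = -5*9 = -45)
E(-146) + m(F) = (126 + (-146)²) - 45 = (126 + 21316) - 45 = 21442 - 45 = 21397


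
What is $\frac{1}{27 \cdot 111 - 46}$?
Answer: $\frac{1}{2951} \approx 0.00033887$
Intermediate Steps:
$\frac{1}{27 \cdot 111 - 46} = \frac{1}{2997 - 46} = \frac{1}{2951}$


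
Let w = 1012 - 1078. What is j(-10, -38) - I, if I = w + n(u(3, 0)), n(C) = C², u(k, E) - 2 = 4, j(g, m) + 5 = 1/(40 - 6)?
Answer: 851/34 ≈ 25.029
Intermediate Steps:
j(g, m) = -169/34 (j(g, m) = -5 + 1/(40 - 6) = -5 + 1/34 = -169/34)
u(k, E) = 6 (u(k, E) = 2 + 4 = 6)
w = -66
I = -30 (I = -66 + 6² = -66 + 36 = -30)
j(-10, -38) - I = -169/34 - 1*(-30) = -169/34 + 30 = 851/34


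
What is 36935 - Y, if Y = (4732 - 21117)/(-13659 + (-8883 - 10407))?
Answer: 1216954930/32949 ≈ 36935.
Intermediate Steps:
Y = 16385/32949 (Y = -16385/(-13659 - 19290) = -16385/(-32949) = -16385*(-1/32949) = 16385/32949 ≈ 0.49728)
36935 - Y = 36935 - 1*16385/32949 = 36935 - 16385/32949 = 1216954930/32949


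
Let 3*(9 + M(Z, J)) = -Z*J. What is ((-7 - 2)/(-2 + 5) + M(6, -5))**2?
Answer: 4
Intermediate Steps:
M(Z, J) = -9 - J*Z/3 (M(Z, J) = -9 + (-Z*J)/3 = -9 + (-J*Z)/3 = -9 - J*Z/3)
((-7 - 2)/(-2 + 5) + M(6, -5))**2 = ((-7 - 2)/(-2 + 5) + (-9 - 1/3*(-5)*6))**2 = (-9/3 + (-9 + 10))**2 = (-9*1/3 + 1)**2 = (-3 + 1)**2 = (-2)**2 = 4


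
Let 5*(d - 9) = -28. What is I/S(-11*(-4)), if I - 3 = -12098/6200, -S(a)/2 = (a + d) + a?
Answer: -3251/566680 ≈ -0.0057369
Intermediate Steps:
d = 17/5 (d = 9 + (⅕)*(-28) = 9 - 28/5 = 17/5 ≈ 3.4000)
S(a) = -34/5 - 4*a (S(a) = -2*((a + 17/5) + a) = -2*((17/5 + a) + a) = -2*(17/5 + 2*a) = -34/5 - 4*a)
I = 3251/3100 (I = 3 - 12098/6200 = 3 - 12098*1/6200 = 3 - 6049/3100 = 3251/3100 ≈ 1.0487)
I/S(-11*(-4)) = 3251/(3100*(-34/5 - (-44)*(-4))) = 3251/(3100*(-34/5 - 4*44)) = 3251/(3100*(-34/5 - 176)) = 3251/(3100*(-914/5)) = (3251/3100)*(-5/914) = -3251/566680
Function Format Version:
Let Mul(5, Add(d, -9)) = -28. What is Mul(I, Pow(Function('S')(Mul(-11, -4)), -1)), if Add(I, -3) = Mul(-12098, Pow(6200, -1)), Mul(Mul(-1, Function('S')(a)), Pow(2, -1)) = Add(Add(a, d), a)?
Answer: Rational(-3251, 566680) ≈ -0.0057369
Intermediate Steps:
d = Rational(17, 5) (d = Add(9, Mul(Rational(1, 5), -28)) = Add(9, Rational(-28, 5)) = Rational(17, 5) ≈ 3.4000)
Function('S')(a) = Add(Rational(-34, 5), Mul(-4, a)) (Function('S')(a) = Mul(-2, Add(Add(a, Rational(17, 5)), a)) = Mul(-2, Add(Add(Rational(17, 5), a), a)) = Mul(-2, Add(Rational(17, 5), Mul(2, a))) = Add(Rational(-34, 5), Mul(-4, a)))
I = Rational(3251, 3100) (I = Add(3, Mul(-12098, Pow(6200, -1))) = Add(3, Mul(-12098, Rational(1, 6200))) = Add(3, Rational(-6049, 3100)) = Rational(3251, 3100) ≈ 1.0487)
Mul(I, Pow(Function('S')(Mul(-11, -4)), -1)) = Mul(Rational(3251, 3100), Pow(Add(Rational(-34, 5), Mul(-4, Mul(-11, -4))), -1)) = Mul(Rational(3251, 3100), Pow(Add(Rational(-34, 5), Mul(-4, 44)), -1)) = Mul(Rational(3251, 3100), Pow(Add(Rational(-34, 5), -176), -1)) = Mul(Rational(3251, 3100), Pow(Rational(-914, 5), -1)) = Mul(Rational(3251, 3100), Rational(-5, 914)) = Rational(-3251, 566680)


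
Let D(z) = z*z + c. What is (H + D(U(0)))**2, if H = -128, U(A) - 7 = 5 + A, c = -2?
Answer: 196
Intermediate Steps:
U(A) = 12 + A (U(A) = 7 + (5 + A) = 12 + A)
D(z) = -2 + z**2 (D(z) = z*z - 2 = z**2 - 2 = -2 + z**2)
(H + D(U(0)))**2 = (-128 + (-2 + (12 + 0)**2))**2 = (-128 + (-2 + 12**2))**2 = (-128 + (-2 + 144))**2 = (-128 + 142)**2 = 14**2 = 196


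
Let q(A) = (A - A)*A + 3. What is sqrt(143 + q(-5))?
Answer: sqrt(146) ≈ 12.083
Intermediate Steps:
q(A) = 3 (q(A) = 0*A + 3 = 0 + 3 = 3)
sqrt(143 + q(-5)) = sqrt(143 + 3) = sqrt(146)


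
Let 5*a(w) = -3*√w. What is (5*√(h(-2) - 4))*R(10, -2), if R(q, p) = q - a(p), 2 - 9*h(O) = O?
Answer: -8 + 200*I*√2/3 ≈ -8.0 + 94.281*I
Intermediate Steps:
h(O) = 2/9 - O/9
a(w) = -3*√w/5 (a(w) = (-3*√w)/5 = -3*√w/5)
R(q, p) = q + 3*√p/5 (R(q, p) = q - (-3)*√p/5 = q + 3*√p/5)
(5*√(h(-2) - 4))*R(10, -2) = (5*√((2/9 - ⅑*(-2)) - 4))*(10 + 3*√(-2)/5) = (5*√((2/9 + 2/9) - 4))*(10 + 3*(I*√2)/5) = (5*√(4/9 - 4))*(10 + 3*I*√2/5) = (5*√(-32/9))*(10 + 3*I*√2/5) = (5*(4*I*√2/3))*(10 + 3*I*√2/5) = (20*I*√2/3)*(10 + 3*I*√2/5) = 20*I*√2*(10 + 3*I*√2/5)/3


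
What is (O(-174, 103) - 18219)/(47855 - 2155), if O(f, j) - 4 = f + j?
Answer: -9143/22850 ≈ -0.40013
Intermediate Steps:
O(f, j) = 4 + f + j (O(f, j) = 4 + (f + j) = 4 + f + j)
(O(-174, 103) - 18219)/(47855 - 2155) = ((4 - 174 + 103) - 18219)/(47855 - 2155) = (-67 - 18219)/45700 = -18286*1/45700 = -9143/22850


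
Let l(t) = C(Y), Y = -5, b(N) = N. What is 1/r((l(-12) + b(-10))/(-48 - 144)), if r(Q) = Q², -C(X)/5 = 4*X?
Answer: 1024/225 ≈ 4.5511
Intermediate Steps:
C(X) = -20*X
l(t) = 100 (l(t) = -20*(-5) = 100)
1/r((l(-12) + b(-10))/(-48 - 144)) = 1/(((100 - 10)/(-48 - 144))²) = 1/((90/(-192))²) = 1/((90*(-1/192))²) = 1/((-15/32)²) = 1/(225/1024) = 1024/225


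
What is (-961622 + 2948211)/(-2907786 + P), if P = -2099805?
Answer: -1986589/5007591 ≈ -0.39672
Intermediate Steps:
(-961622 + 2948211)/(-2907786 + P) = (-961622 + 2948211)/(-2907786 - 2099805) = 1986589/(-5007591) = 1986589*(-1/5007591) = -1986589/5007591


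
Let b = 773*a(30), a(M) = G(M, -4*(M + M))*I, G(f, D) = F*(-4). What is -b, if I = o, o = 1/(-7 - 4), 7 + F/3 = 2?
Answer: 46380/11 ≈ 4216.4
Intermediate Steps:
F = -15 (F = -21 + 3*2 = -21 + 6 = -15)
o = -1/11 (o = 1/(-11) = -1/11 ≈ -0.090909)
G(f, D) = 60 (G(f, D) = -15*(-4) = 60)
I = -1/11 ≈ -0.090909
a(M) = -60/11 (a(M) = 60*(-1/11) = -60/11)
b = -46380/11 (b = 773*(-60/11) = -46380/11 ≈ -4216.4)
-b = -1*(-46380/11) = 46380/11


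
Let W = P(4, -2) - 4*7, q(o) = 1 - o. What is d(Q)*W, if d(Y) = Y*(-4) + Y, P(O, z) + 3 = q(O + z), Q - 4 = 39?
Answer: 4128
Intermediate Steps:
Q = 43 (Q = 4 + 39 = 43)
P(O, z) = -2 - O - z (P(O, z) = -3 + (1 - (O + z)) = -3 + (1 + (-O - z)) = -3 + (1 - O - z) = -2 - O - z)
W = -32 (W = (-2 - 1*4 - 1*(-2)) - 4*7 = (-2 - 4 + 2) - 28 = -4 - 28 = -32)
d(Y) = -3*Y (d(Y) = -4*Y + Y = -3*Y)
d(Q)*W = -3*43*(-32) = -129*(-32) = 4128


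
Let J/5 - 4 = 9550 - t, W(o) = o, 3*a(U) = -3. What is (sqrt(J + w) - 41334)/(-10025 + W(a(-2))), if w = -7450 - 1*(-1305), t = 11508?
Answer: 6889/1671 - I*sqrt(15915)/10026 ≈ 4.1227 - 0.012583*I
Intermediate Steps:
a(U) = -1 (a(U) = (1/3)*(-3) = -1)
w = -6145 (w = -7450 + 1305 = -6145)
J = -9770 (J = 20 + 5*(9550 - 1*11508) = 20 + 5*(9550 - 11508) = 20 + 5*(-1958) = 20 - 9790 = -9770)
(sqrt(J + w) - 41334)/(-10025 + W(a(-2))) = (sqrt(-9770 - 6145) - 41334)/(-10025 - 1) = (sqrt(-15915) - 41334)/(-10026) = (I*sqrt(15915) - 41334)*(-1/10026) = (-41334 + I*sqrt(15915))*(-1/10026) = 6889/1671 - I*sqrt(15915)/10026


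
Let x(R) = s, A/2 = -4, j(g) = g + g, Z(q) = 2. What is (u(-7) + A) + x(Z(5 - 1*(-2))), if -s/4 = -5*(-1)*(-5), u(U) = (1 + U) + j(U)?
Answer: 72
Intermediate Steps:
j(g) = 2*g
u(U) = 1 + 3*U (u(U) = (1 + U) + 2*U = 1 + 3*U)
s = 100 (s = -4*(-5*(-1))*(-5) = -20*(-5) = -4*(-25) = 100)
A = -8 (A = 2*(-4) = -8)
x(R) = 100
(u(-7) + A) + x(Z(5 - 1*(-2))) = ((1 + 3*(-7)) - 8) + 100 = ((1 - 21) - 8) + 100 = (-20 - 8) + 100 = -28 + 100 = 72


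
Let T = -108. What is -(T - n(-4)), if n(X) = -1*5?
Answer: 103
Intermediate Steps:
n(X) = -5
-(T - n(-4)) = -(-108 - 1*(-5)) = -(-108 + 5) = -1*(-103) = 103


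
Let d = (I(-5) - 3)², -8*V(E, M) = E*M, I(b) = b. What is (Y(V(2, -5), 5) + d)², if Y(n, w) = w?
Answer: 4761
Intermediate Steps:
V(E, M) = -E*M/8
d = 64 (d = (-5 - 3)² = (-8)² = 64)
(Y(V(2, -5), 5) + d)² = (5 + 64)² = 69² = 4761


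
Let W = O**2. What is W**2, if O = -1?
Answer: 1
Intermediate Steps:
W = 1 (W = (-1)**2 = 1)
W**2 = 1**2 = 1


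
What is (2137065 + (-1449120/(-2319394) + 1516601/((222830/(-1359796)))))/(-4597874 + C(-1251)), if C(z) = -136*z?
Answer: 919677782386241531/572097583075131190 ≈ 1.6076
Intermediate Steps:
(2137065 + (-1449120/(-2319394) + 1516601/((222830/(-1359796)))))/(-4597874 + C(-1251)) = (2137065 + (-1449120/(-2319394) + 1516601/((222830/(-1359796)))))/(-4597874 - 136*(-1251)) = (2137065 + (-1449120*(-1/2319394) + 1516601/((222830*(-1/1359796)))))/(-4597874 + 170136) = (2137065 + (724560/1159697 + 1516601/(-111415/679898)))/(-4427738) = (2137065 + (724560/1159697 + 1516601*(-679898/111415)))*(-1/4427738) = (2137065 + (724560/1159697 - 1031133986698/111415))*(-1/4427738) = (2137065 - 1195802910244858106/129207641255)*(-1/4427738) = -919677782386241531/129207641255*(-1/4427738) = 919677782386241531/572097583075131190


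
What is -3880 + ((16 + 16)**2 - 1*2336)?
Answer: -5192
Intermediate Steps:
-3880 + ((16 + 16)**2 - 1*2336) = -3880 + (32**2 - 2336) = -3880 + (1024 - 2336) = -3880 - 1312 = -5192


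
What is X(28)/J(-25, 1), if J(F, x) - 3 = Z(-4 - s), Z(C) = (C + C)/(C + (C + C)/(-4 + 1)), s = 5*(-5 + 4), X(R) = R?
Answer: 28/9 ≈ 3.1111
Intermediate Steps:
s = -5 (s = 5*(-1) = -5)
Z(C) = 6 (Z(C) = (2*C)/(C + (2*C)/(-3)) = (2*C)/(C + (2*C)*(-⅓)) = (2*C)/(C - 2*C/3) = (2*C)/((C/3)) = (2*C)*(3/C) = 6)
J(F, x) = 9 (J(F, x) = 3 + 6 = 9)
X(28)/J(-25, 1) = 28/9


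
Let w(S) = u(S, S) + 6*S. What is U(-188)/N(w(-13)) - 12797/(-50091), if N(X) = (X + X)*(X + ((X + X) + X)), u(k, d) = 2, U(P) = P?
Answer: 145476667/578651232 ≈ 0.25141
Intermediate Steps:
w(S) = 2 + 6*S
N(X) = 8*X² (N(X) = (2*X)*(X + (2*X + X)) = (2*X)*(X + 3*X) = (2*X)*(4*X) = 8*X²)
U(-188)/N(w(-13)) - 12797/(-50091) = -188*1/(8*(2 + 6*(-13))²) - 12797/(-50091) = -188*1/(8*(2 - 78)²) - 12797*(-1/50091) = -188/(8*(-76)²) + 12797/50091 = -188/(8*5776) + 12797/50091 = -188/46208 + 12797/50091 = -188*1/46208 + 12797/50091 = -47/11552 + 12797/50091 = 145476667/578651232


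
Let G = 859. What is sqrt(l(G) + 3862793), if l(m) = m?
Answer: 2*sqrt(965913) ≈ 1965.6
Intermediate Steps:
sqrt(l(G) + 3862793) = sqrt(859 + 3862793) = sqrt(3863652) = 2*sqrt(965913)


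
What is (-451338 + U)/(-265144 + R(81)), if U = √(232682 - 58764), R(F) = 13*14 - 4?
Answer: 75223/44161 - √173918/264966 ≈ 1.7018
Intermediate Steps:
R(F) = 178 (R(F) = 182 - 4 = 178)
U = √173918 ≈ 417.03
(-451338 + U)/(-265144 + R(81)) = (-451338 + √173918)/(-265144 + 178) = (-451338 + √173918)/(-264966) = (-451338 + √173918)*(-1/264966) = 75223/44161 - √173918/264966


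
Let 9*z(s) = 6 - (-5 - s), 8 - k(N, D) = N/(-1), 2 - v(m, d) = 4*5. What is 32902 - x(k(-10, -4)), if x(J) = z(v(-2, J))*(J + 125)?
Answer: 98993/3 ≈ 32998.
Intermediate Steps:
v(m, d) = -18 (v(m, d) = 2 - 4*5 = 2 - 1*20 = 2 - 20 = -18)
k(N, D) = 8 + N (k(N, D) = 8 - N/(-1) = 8 - N*(-1) = 8 - (-1)*N = 8 + N)
z(s) = 11/9 + s/9 (z(s) = (6 - (-5 - s))/9 = (6 + (5 + s))/9 = (11 + s)/9 = 11/9 + s/9)
x(J) = -875/9 - 7*J/9 (x(J) = (11/9 + (⅑)*(-18))*(J + 125) = (11/9 - 2)*(125 + J) = -7*(125 + J)/9 = -875/9 - 7*J/9)
32902 - x(k(-10, -4)) = 32902 - (-875/9 - 7*(8 - 10)/9) = 32902 - (-875/9 - 7/9*(-2)) = 32902 - (-875/9 + 14/9) = 32902 - 1*(-287/3) = 32902 + 287/3 = 98993/3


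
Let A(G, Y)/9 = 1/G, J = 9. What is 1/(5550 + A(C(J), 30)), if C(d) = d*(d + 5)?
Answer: 14/77701 ≈ 0.00018018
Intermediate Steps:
C(d) = d*(5 + d)
A(G, Y) = 9/G
1/(5550 + A(C(J), 30)) = 1/(5550 + 9/((9*(5 + 9)))) = 1/(5550 + 9/((9*14))) = 1/(5550 + 9/126) = 1/(5550 + 9*(1/126)) = 1/(5550 + 1/14) = 1/(77701/14) = 14/77701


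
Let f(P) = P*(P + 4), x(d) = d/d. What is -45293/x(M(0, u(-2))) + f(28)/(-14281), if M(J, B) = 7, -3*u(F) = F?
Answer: -646830229/14281 ≈ -45293.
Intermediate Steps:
u(F) = -F/3
x(d) = 1
f(P) = P*(4 + P)
-45293/x(M(0, u(-2))) + f(28)/(-14281) = -45293/1 + (28*(4 + 28))/(-14281) = -45293*1 + (28*32)*(-1/14281) = -45293 + 896*(-1/14281) = -45293 - 896/14281 = -646830229/14281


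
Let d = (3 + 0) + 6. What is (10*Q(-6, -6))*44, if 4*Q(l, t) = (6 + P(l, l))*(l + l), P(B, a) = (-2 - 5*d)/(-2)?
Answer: -38940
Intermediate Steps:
d = 9 (d = 3 + 6 = 9)
P(B, a) = 47/2 (P(B, a) = (-2 - 5*9)/(-2) = (-2 - 45)*(-½) = -47*(-½) = 47/2)
Q(l, t) = 59*l/4 (Q(l, t) = ((6 + 47/2)*(l + l))/4 = (59*(2*l)/2)/4 = (59*l)/4 = 59*l/4)
(10*Q(-6, -6))*44 = (10*((59/4)*(-6)))*44 = (10*(-177/2))*44 = -885*44 = -38940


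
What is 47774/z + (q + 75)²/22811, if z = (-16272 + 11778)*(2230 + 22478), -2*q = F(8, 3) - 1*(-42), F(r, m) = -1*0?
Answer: 161348156059/1266441080436 ≈ 0.12740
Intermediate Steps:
F(r, m) = 0
q = -21 (q = -(0 - 1*(-42))/2 = -(0 + 42)/2 = -½*42 = -21)
z = -111037752 (z = -4494*24708 = -111037752)
47774/z + (q + 75)²/22811 = 47774/(-111037752) + (-21 + 75)²/22811 = 47774*(-1/111037752) + 54²*(1/22811) = -23887/55518876 + 2916*(1/22811) = -23887/55518876 + 2916/22811 = 161348156059/1266441080436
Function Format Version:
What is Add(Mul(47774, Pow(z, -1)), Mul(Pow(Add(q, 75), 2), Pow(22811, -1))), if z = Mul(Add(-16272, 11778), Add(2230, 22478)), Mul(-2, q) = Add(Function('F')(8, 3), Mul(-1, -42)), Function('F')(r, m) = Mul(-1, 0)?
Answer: Rational(161348156059, 1266441080436) ≈ 0.12740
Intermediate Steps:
Function('F')(r, m) = 0
q = -21 (q = Mul(Rational(-1, 2), Add(0, Mul(-1, -42))) = Mul(Rational(-1, 2), Add(0, 42)) = Mul(Rational(-1, 2), 42) = -21)
z = -111037752 (z = Mul(-4494, 24708) = -111037752)
Add(Mul(47774, Pow(z, -1)), Mul(Pow(Add(q, 75), 2), Pow(22811, -1))) = Add(Mul(47774, Pow(-111037752, -1)), Mul(Pow(Add(-21, 75), 2), Pow(22811, -1))) = Add(Mul(47774, Rational(-1, 111037752)), Mul(Pow(54, 2), Rational(1, 22811))) = Add(Rational(-23887, 55518876), Mul(2916, Rational(1, 22811))) = Add(Rational(-23887, 55518876), Rational(2916, 22811)) = Rational(161348156059, 1266441080436)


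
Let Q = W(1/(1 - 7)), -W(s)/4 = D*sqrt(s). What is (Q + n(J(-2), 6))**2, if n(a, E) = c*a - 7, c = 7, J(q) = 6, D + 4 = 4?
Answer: 1225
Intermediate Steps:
D = 0 (D = -4 + 4 = 0)
W(s) = 0 (W(s) = -0*sqrt(s) = -4*0 = 0)
n(a, E) = -7 + 7*a (n(a, E) = 7*a - 7 = -7 + 7*a)
Q = 0
(Q + n(J(-2), 6))**2 = (0 + (-7 + 7*6))**2 = (0 + (-7 + 42))**2 = (0 + 35)**2 = 35**2 = 1225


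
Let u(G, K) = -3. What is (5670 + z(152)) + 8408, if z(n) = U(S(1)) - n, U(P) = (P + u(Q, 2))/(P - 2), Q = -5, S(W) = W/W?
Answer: 13928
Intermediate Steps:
S(W) = 1
U(P) = (-3 + P)/(-2 + P) (U(P) = (P - 3)/(P - 2) = (-3 + P)/(-2 + P))
z(n) = 2 - n (z(n) = (-3 + 1)/(-2 + 1) - n = -2/(-1) - n = -1*(-2) - n = 2 - n)
(5670 + z(152)) + 8408 = (5670 + (2 - 1*152)) + 8408 = (5670 + (2 - 152)) + 8408 = (5670 - 150) + 8408 = 5520 + 8408 = 13928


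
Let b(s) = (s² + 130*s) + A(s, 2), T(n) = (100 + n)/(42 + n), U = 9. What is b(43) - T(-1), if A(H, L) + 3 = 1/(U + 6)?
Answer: 4571696/615 ≈ 7433.6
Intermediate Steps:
A(H, L) = -44/15 (A(H, L) = -3 + 1/(9 + 6) = -3 + 1/15 = -44/15)
T(n) = (100 + n)/(42 + n)
b(s) = -44/15 + s² + 130*s (b(s) = (s² + 130*s) - 44/15 = -44/15 + s² + 130*s)
b(43) - T(-1) = (-44/15 + 43² + 130*43) - (100 - 1)/(42 - 1) = (-44/15 + 1849 + 5590) - 99/41 = 111541/15 - 99/41 = 4571696/615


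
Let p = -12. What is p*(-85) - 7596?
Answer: -6576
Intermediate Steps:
p*(-85) - 7596 = -12*(-85) - 7596 = 1020 - 7596 = -6576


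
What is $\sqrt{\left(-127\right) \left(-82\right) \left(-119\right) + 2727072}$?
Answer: $\sqrt{1487806} \approx 1219.8$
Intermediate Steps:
$\sqrt{\left(-127\right) \left(-82\right) \left(-119\right) + 2727072} = \sqrt{10414 \left(-119\right) + 2727072} = \sqrt{-1239266 + 2727072} = \sqrt{1487806}$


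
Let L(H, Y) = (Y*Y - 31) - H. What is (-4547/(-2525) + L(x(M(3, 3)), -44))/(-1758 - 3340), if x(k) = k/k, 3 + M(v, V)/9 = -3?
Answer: -4812147/12872450 ≈ -0.37383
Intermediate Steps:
M(v, V) = -54 (M(v, V) = -27 + 9*(-3) = -27 - 27 = -54)
x(k) = 1
L(H, Y) = -31 + Y² - H (L(H, Y) = (Y² - 31) - H = (-31 + Y²) - H = -31 + Y² - H)
(-4547/(-2525) + L(x(M(3, 3)), -44))/(-1758 - 3340) = (-4547/(-2525) + (-31 + (-44)² - 1*1))/(-1758 - 3340) = (-4547*(-1/2525) + (-31 + 1936 - 1))/(-5098) = (4547/2525 + 1904)*(-1/5098) = (4812147/2525)*(-1/5098) = -4812147/12872450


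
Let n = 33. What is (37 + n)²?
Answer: 4900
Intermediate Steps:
(37 + n)² = (37 + 33)² = 70² = 4900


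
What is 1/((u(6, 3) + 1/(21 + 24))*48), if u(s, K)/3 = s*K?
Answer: 15/38896 ≈ 0.00038564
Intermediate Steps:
u(s, K) = 3*K*s (u(s, K) = 3*(s*K) = 3*(K*s) = 3*K*s)
1/((u(6, 3) + 1/(21 + 24))*48) = 1/((3*3*6 + 1/(21 + 24))*48) = 1/((54 + 1/45)*48) = 1/((2431/45)*48) = 1/(38896/15) = 15/38896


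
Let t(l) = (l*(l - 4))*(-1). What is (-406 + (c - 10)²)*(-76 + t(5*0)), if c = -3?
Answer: 18012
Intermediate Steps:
t(l) = -l*(-4 + l) (t(l) = (l*(-4 + l))*(-1) = -l*(-4 + l))
(-406 + (c - 10)²)*(-76 + t(5*0)) = (-406 + (-3 - 10)²)*(-76 + (5*0)*(4 - 5*0)) = (-406 + (-13)²)*(-76 + 0*(4 - 1*0)) = (-406 + 169)*(-76 + 0*(4 + 0)) = -237*(-76 + 0*4) = -237*(-76 + 0) = -237*(-76) = 18012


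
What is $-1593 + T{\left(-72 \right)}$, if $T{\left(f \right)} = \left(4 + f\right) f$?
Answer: $3303$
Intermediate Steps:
$T{\left(f \right)} = f \left(4 + f\right)$
$-1593 + T{\left(-72 \right)} = -1593 - 72 \left(4 - 72\right) = -1593 - -4896 = -1593 + 4896 = 3303$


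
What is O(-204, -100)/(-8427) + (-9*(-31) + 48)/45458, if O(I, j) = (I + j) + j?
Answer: 21120661/383074566 ≈ 0.055135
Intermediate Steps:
O(I, j) = I + 2*j
O(-204, -100)/(-8427) + (-9*(-31) + 48)/45458 = (-204 + 2*(-100))/(-8427) + (-9*(-31) + 48)/45458 = (-204 - 200)*(-1/8427) + (279 + 48)*(1/45458) = -404*(-1/8427) + 327*(1/45458) = 404/8427 + 327/45458 = 21120661/383074566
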